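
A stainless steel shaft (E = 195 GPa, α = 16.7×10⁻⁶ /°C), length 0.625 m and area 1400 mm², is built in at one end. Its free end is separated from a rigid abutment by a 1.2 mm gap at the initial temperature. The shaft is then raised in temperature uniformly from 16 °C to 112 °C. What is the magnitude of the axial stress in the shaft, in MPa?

σ ≈ 0 MPa

Unrestrained expansion: δ_free = αΔT L = 16.7×10⁻⁶ × 96 × 625 = 1.002 mm.
This is smaller than the 1.2 mm clearance, so the shaft expands freely without reaching the stop — the stress is zero.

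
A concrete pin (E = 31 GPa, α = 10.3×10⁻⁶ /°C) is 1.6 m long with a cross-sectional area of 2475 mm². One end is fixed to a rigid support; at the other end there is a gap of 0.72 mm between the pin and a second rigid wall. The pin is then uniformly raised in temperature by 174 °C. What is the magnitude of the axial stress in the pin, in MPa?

σ ≈ 41.6 MPa (compressive)

Unrestrained expansion: δ_free = αΔT L = 10.3×10⁻⁶ × 174 × 1600 = 2.868 mm.
The gap closes (δ_free > 0.72 mm) and the wall then resists a further 2.868 − 0.72 = 2.148 mm of expansion.
So σ = E(δ_free − g)/L = 31×10³ × 2.148/1600 = 41.61 MPa.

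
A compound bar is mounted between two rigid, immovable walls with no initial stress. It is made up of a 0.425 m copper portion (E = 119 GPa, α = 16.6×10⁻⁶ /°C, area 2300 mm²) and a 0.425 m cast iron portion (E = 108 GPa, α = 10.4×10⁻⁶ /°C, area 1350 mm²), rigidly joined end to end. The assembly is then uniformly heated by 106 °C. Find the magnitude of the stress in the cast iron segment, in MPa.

If the supports were absent, the total length change would be Σ αᵢΔT Lᵢ = 16.6×10⁻⁶×106×425 + 10.4×10⁻⁶×106×425 = 1.216 mm.
The walls prevent any net length change, so an axial force P (same in every segment) develops. Compatibility: P · Σ Lᵢ/(AᵢEᵢ) = δ_free.
Σ Lᵢ/(AᵢEᵢ) = 425/(2300×119×10³) + 425/(1350×108×10³) = 4.468×10⁻⁶ mm/N.
Hence P = δ_free / Σ(L/AE) = 1.216/4.468×10⁻⁶ = 272.3 kN (compressive).
σ_{cast iron} = P / A = 272300 / 1350 = 201.7 MPa.

σ ≈ 202 MPa (compressive)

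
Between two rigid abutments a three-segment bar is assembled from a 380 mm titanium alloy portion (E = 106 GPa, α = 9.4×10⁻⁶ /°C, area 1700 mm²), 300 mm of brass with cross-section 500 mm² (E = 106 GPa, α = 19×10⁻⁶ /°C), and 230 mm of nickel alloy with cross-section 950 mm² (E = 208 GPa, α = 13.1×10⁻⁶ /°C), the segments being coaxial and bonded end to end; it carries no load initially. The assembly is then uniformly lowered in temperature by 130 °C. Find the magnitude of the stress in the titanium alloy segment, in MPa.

If the supports were absent, the total length change would be Σ αᵢΔT Lᵢ = 9.4×10⁻⁶×130×380 + 19×10⁻⁶×130×300 + 13.1×10⁻⁶×130×230 = 1.597 mm.
Since the ends are fixed, an axial force P builds up, equal in every segment, with P · Σ Lᵢ/(AᵢEᵢ) = δ_free.
The series flexibility is Σ Lᵢ/(AᵢEᵢ) = 380/(1700×106×10³) + 300/(500×106×10³) + 230/(950×208×10³) = 8.933×10⁻⁶ mm/N.
So P = 1.597 / 8.933×10⁻⁶ = 178.8 kN, tensile.
σ_{titanium alloy} = P / A = 178800 / 1700 = 105.2 MPa.

σ ≈ 105 MPa (tensile)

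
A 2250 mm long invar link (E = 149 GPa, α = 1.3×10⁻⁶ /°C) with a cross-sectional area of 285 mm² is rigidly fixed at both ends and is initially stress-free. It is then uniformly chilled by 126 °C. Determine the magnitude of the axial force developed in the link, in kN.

P ≈ 6.96 kN (tensile)

Full restraint means ε = 0, so the stress is σ = EαΔT = 149×10³ × 1.3×10⁻⁶ × 126 = 24.41 MPa.
P = AEαΔT = 285 × 149×10³ × 1.3×10⁻⁶ × 126 = 6.956 kN (tensile).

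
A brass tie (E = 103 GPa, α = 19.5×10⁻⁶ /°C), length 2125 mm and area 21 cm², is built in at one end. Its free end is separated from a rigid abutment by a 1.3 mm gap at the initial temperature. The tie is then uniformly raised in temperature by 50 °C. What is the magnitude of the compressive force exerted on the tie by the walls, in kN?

P ≈ 78.6 kN

If the wall were absent the tie would grow by αΔT L = 19.5×10⁻⁶ × 50 × 2125 = 2.072 mm.
After closing the 1.3 mm clearance, 2.072 − 1.3 = 0.7719 mm of expansion remains to be suppressed by the wall.
So σ = E(δ_free − g)/L = 103×10³ × 0.7719/2125 = 37.41 MPa.
P = σA = 37.41 × 2100 = 78.57 kN.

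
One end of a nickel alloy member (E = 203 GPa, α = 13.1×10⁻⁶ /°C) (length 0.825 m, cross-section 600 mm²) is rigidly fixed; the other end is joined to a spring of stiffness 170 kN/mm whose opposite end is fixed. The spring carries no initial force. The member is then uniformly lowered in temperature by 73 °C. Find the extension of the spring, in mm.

If the spring were absent the member would shorten by αΔT L = 13.1×10⁻⁶ × 73 × 825 = 0.7889 mm.
Let P be the tensile force in the spring. The member extends elastically by PL/(AE) and the spring stretches by P/k; together these equal δ_free.
P [ L/(AE) + 1/k ] = δ_free → P [ 825/(600×203×10³) + 1/(170×10³) ] = 0.7889.
P = 0.7889 / 1.266×10⁻⁵ = 62340 N.
Spring extension = P/k = 62340/(170×10³) = 0.3667 mm.

δ ≈ 0.367 mm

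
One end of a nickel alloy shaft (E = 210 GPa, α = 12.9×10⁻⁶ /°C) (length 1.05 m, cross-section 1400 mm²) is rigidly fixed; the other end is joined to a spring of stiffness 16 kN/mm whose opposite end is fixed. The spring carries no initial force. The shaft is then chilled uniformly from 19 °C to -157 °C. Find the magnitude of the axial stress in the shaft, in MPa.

σ ≈ 25.8 MPa (tensile)

If the spring were absent the shaft would shorten by αΔT L = 12.9×10⁻⁶ × 176 × 1050 = 2.384 mm.
With a force P in the spring, the elastic change of the shaft is PL/(AE) and that of the spring is P/k; compatibility requires their sum to equal δ_free.
So P = δ_free / [L/(AE) + 1/k] = 2.384 / [ 1050/(1400×210×10³) + 1/(16×10³) ].
P = 2.384 / 6.607×10⁻⁵ = 36080 N.
σ = P/A = 36080/1400 = 25.77 MPa.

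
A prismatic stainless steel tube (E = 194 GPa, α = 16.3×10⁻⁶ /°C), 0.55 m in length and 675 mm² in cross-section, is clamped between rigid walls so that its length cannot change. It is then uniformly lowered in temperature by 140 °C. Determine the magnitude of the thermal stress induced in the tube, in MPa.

σ ≈ 443 MPa (tensile)

The supports are rigid, so the total axial strain is zero. The restrained thermal strain is ε = αΔT = 16.3×10⁻⁶ × 140 = 2282×10⁻⁶.
Hence σ = E·αΔT = 194×10³ × 2282×10⁻⁶ = 442.7 MPa, tensile.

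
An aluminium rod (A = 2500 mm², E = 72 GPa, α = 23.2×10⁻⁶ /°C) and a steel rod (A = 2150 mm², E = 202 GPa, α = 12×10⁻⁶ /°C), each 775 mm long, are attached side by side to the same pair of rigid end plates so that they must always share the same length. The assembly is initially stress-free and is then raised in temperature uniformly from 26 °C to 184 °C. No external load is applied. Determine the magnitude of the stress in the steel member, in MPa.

Both members must finish at the same length. With the larger α, the aluminium tends to over-expand; the plates restrain it, putting the aluminium in compression and the steel in tension. With no external load the two internal forces are equal and opposite, magnitude P.
Equating the net (thermal + elastic) strains gives |α₁ − α₂|·ΔT = P·[1/(A₁E₁) + 1/(A₂E₂)].
|α₁ − α₂|·ΔT = 11.2×10⁻⁶ × 158 = 0.00177.
1/(A₁E₁) + 1/(A₂E₂) = 1/(2500×72×10³) + 1/(2150×202×10³) = 7.858×10⁻⁹ N⁻¹.
So P = 0.00177 / 7.858×10⁻⁹ = 225.2 kN.
σ_{steel} = P/A₂ = 225200/2150 = 104.7 MPa, tensile.

σ ≈ 105 MPa (tensile)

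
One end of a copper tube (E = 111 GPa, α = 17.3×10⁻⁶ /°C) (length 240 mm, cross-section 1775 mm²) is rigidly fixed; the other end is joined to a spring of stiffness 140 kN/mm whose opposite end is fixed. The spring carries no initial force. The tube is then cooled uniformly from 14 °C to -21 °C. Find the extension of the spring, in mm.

The unrestrained thermal change is αΔT L = 17.3×10⁻⁶ × 35 × 240 = 0.1453 mm.
Let P be the tensile force in the spring. The tube extends elastically by PL/(AE) and the spring stretches by P/k; together these equal δ_free.
P [ L/(AE) + 1/k ] = δ_free → P [ 240/(1775×111×10³) + 1/(140×10³) ] = 0.1453.
P = 0.1453 / 8.361×10⁻⁶ = 17380 N.
Spring extension = P/k = 17380/(140×10³) = 0.1241 mm.

δ ≈ 0.124 mm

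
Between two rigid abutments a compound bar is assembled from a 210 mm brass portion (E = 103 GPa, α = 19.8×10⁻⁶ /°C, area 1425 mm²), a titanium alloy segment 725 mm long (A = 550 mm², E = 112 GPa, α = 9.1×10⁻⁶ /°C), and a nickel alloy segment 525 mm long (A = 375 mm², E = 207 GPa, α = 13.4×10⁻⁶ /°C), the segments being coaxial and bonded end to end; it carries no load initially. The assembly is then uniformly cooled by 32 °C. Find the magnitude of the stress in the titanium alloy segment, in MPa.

σ ≈ 51.8 MPa (tensile)

With the walls removed the bar would change length by δ_free = Σ αᵢΔT Lᵢ = 19.8×10⁻⁶×32×210 + 9.1×10⁻⁶×32×725 + 13.4×10⁻⁶×32×525 = 0.5693 mm.
Since the ends are fixed, an axial force P builds up, equal in every segment, with P · Σ Lᵢ/(AᵢEᵢ) = δ_free.
Σ Lᵢ/(AᵢEᵢ) = 210/(1425×103×10³) + 725/(550×112×10³) + 525/(375×207×10³) = 1.996×10⁻⁵ mm/N.
P = 0.5693 / 1.996×10⁻⁵ = 28520 N = 28.52 kN, tensile.
σ_{titanium alloy} = P / A = 28520 / 550 = 51.85 MPa.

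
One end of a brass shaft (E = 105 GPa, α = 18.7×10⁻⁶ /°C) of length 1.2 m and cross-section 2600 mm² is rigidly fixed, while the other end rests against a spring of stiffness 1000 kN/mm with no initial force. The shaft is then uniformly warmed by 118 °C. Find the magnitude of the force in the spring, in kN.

P ≈ 491 kN

The unrestrained thermal change is αΔT L = 18.7×10⁻⁶ × 118 × 1200 = 2.648 mm.
With a force P in the spring, the elastic change of the shaft is PL/(AE) and that of the spring is P/k; compatibility requires their sum to equal δ_free.
P [ L/(AE) + 1/k ] = δ_free → P [ 1200/(2600×105×10³) + 1/(1000×10³) ] = 2.648.
P = 2.648 / 5.396×10⁻⁶ = 490800 N.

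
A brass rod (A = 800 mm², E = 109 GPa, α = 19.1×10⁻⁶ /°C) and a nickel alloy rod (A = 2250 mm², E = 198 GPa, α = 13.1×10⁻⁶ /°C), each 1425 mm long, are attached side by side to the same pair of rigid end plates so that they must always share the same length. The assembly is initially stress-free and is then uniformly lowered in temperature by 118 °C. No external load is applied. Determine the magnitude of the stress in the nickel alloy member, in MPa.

Equilibrium of a rigid end plate with no external load gives equal and opposite internal forces ±P in the two members. Since α_{brass} > α_{nickel alloy}, cooling drives the brass into tension and the nickel alloy into compression.
Setting the final lengths equal and cancelling L: (α₁ − α₂)ΔT = P/(A₁E₁) + P/(A₂E₂).
|α₁ − α₂|·ΔT = 6×10⁻⁶ × 118 = 0.000708.
1/(A₁E₁) + 1/(A₂E₂) = 1/(800×109×10³) + 1/(2250×198×10³) = 1.371×10⁻⁸ N⁻¹.
P = 0.000708 / 1.371×10⁻⁸ = 51630 N = 51.63 kN.
σ_{nickel alloy} = P/A₂ = 51630/2250 = 22.95 MPa, compressive.

σ ≈ 22.9 MPa (compressive)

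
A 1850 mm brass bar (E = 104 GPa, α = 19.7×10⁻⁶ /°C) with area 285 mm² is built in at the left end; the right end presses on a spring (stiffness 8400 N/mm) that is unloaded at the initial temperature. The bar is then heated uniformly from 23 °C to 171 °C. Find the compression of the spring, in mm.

δ ≈ 3.54 mm

If the spring were absent the bar would lengthen by αΔT L = 19.7×10⁻⁶ × 148 × 1850 = 5.394 mm.
Let P be the compressive force at the spring. The bar shortens elastically by PL/(AE) and the spring compresses by P/k; together these equal δ_free.
P [ L/(AE) + 1/k ] = δ_free → P [ 1850/(285×104×10³) + 1/(8400) ] = 5.394.
P = 5.394 / 0.0001815 = 29720 N.
Spring compression = P/k = 29720/(8400) = 3.539 mm.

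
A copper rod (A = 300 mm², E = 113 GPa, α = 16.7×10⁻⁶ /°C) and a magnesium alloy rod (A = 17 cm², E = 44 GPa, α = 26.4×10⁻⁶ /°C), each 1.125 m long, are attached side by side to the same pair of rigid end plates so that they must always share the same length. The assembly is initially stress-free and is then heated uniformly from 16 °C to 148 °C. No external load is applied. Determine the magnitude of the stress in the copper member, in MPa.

Equilibrium of a rigid end plate with no external load gives equal and opposite internal forces ±P in the two members. Since α_{magnesium alloy} > α_{copper}, heating drives the magnesium alloy into compression and the copper into tension.
Setting the final lengths equal and cancelling L: (α₁ − α₂)ΔT = P/(A₁E₁) + P/(A₂E₂).
|α₁ − α₂|·ΔT = 9.7×10⁻⁶ × 132 = 0.00128.
1/(A₁E₁) + 1/(A₂E₂) = 1/(300×113×10³) + 1/(1700×44×10³) = 4.287×10⁻⁸ N⁻¹.
P = 0.00128 / 4.287×10⁻⁸ = 29870 N = 29.87 kN.
σ_{copper} = P/A₁ = 29870/300 = 99.56 MPa, tensile.

σ ≈ 99.6 MPa (tensile)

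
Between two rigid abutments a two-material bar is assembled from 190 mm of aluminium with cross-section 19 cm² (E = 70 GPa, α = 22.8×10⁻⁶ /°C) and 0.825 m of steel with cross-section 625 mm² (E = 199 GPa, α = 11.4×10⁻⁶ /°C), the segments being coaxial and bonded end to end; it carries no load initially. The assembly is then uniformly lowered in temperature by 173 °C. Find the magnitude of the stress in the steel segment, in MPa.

Free thermal contraction of the whole bar: Σ αᵢΔT Lᵢ = 22.8×10⁻⁶×173×190 + 11.4×10⁻⁶×173×825 = 2.377 mm.
The walls prevent any net length change, so an axial force P (same in every segment) develops. Compatibility: P · Σ Lᵢ/(AᵢEᵢ) = δ_free.
Σ Lᵢ/(AᵢEᵢ) = 190/(1900×70×10³) + 825/(625×199×10³) = 8.062×10⁻⁶ mm/N.
P = 2.377 / 8.062×10⁻⁶ = 294800 N = 294.8 kN, tensile.
σ_{steel} = P / A = 294800 / 625 = 471.7 MPa.

σ ≈ 472 MPa (tensile)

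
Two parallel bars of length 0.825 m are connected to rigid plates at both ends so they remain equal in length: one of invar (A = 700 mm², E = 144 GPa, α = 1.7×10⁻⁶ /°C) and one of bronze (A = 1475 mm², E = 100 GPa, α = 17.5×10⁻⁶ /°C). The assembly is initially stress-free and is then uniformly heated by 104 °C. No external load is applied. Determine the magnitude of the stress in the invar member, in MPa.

Both members must finish at the same length. With the larger α, the bronze tends to over-expand; the plates restrain it, putting the bronze in compression and the invar in tension. With no external load the two internal forces are equal and opposite, magnitude P.
Setting the final lengths equal and cancelling L: (α₁ − α₂)ΔT = P/(A₁E₁) + P/(A₂E₂).
|α₁ − α₂|·ΔT = 15.8×10⁻⁶ × 104 = 0.001643.
1/(A₁E₁) + 1/(A₂E₂) = 1/(700×144×10³) + 1/(1475×100×10³) = 1.67×10⁻⁸ N⁻¹.
So P = 0.001643 / 1.67×10⁻⁸ = 98.39 kN.
σ_{invar} = P/A₁ = 98390/700 = 140.6 MPa, tensile.

σ ≈ 141 MPa (tensile)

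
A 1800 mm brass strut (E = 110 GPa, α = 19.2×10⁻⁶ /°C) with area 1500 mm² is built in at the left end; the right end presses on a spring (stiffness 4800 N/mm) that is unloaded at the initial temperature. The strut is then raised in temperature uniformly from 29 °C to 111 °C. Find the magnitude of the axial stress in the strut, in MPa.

σ ≈ 8.62 MPa (compressive)

The unrestrained thermal change is αΔT L = 19.2×10⁻⁶ × 82 × 1800 = 2.834 mm.
Let P be the compressive force at the spring. The strut shortens elastically by PL/(AE) and the spring compresses by P/k; together these equal δ_free.
So P = δ_free / [L/(AE) + 1/k] = 2.834 / [ 1800/(1500×110×10³) + 1/(4800) ].
P = 2.834 / 0.0002192 = 12930 N.
σ = P/A = 12930/1500 = 8.617 MPa.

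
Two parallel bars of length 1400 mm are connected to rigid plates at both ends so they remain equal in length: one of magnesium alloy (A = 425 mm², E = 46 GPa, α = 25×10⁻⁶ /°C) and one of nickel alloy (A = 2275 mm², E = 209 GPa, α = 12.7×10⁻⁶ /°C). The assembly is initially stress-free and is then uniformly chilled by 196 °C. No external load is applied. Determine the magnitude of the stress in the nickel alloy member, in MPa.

σ ≈ 19.9 MPa (compressive)

Both members must finish at the same length. With the larger α, the magnesium alloy tends to over-contract; the plates restrain it, putting the magnesium alloy in tension and the nickel alloy in compression. With no external load the two internal forces are equal and opposite, magnitude P.
Equating the net (thermal + elastic) strains gives |α₁ − α₂|·ΔT = P·[1/(A₁E₁) + 1/(A₂E₂)].
|α₁ − α₂|·ΔT = 12.3×10⁻⁶ × 196 = 0.002411.
1/(A₁E₁) + 1/(A₂E₂) = 1/(425×46×10³) + 1/(2275×209×10³) = 5.325×10⁻⁸ N⁻¹.
So P = 0.002411 / 5.325×10⁻⁸ = 45.27 kN.
σ_{nickel alloy} = P/A₂ = 45270/2275 = 19.9 MPa, compressive.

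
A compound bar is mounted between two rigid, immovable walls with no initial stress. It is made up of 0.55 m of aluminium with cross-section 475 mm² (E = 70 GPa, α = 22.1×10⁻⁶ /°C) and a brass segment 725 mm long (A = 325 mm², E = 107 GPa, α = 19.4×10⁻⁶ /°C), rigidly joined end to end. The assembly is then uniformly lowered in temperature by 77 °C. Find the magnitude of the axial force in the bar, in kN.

Free thermal contraction of the whole bar: Σ αᵢΔT Lᵢ = 22.1×10⁻⁶×77×550 + 19.4×10⁻⁶×77×725 = 2.019 mm.
Since the ends are fixed, an axial force P builds up, equal in every segment, with P · Σ Lᵢ/(AᵢEᵢ) = δ_free.
Σ Lᵢ/(AᵢEᵢ) = 550/(475×70×10³) + 725/(325×107×10³) = 3.739×10⁻⁵ mm/N.
So P = 2.019 / 3.739×10⁻⁵ = 54 kN, tensile.

P ≈ 54 kN (tensile)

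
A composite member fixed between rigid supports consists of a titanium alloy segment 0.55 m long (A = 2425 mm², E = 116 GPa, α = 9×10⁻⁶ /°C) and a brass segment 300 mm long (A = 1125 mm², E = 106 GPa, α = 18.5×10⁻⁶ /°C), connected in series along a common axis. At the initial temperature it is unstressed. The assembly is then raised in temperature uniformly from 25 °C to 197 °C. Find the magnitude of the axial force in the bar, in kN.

If the supports were absent, the total length change would be Σ αᵢΔT Lᵢ = 9×10⁻⁶×172×550 + 18.5×10⁻⁶×172×300 = 1.806 mm.
Since the ends are fixed, an axial force P builds up, equal in every segment, with P · Σ Lᵢ/(AᵢEᵢ) = δ_free.
Σ Lᵢ/(AᵢEᵢ) = 550/(2425×116×10³) + 300/(1125×106×10³) = 4.471×10⁻⁶ mm/N.
Hence P = δ_free / Σ(L/AE) = 1.806/4.471×10⁻⁶ = 403.9 kN (compressive).

P ≈ 404 kN (compressive)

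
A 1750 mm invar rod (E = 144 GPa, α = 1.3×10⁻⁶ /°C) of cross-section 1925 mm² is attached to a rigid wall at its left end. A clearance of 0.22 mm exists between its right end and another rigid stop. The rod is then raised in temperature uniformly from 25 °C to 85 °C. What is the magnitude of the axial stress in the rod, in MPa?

σ ≈ 0 MPa

Free thermal elongation = αΔT L = 1.3×10⁻⁶ × 60 × 1750 = 0.1365 mm.
Since δ_free = 0.137 mm is less than the 0.22 mm gap, the rod never touches the wall. No axial force develops.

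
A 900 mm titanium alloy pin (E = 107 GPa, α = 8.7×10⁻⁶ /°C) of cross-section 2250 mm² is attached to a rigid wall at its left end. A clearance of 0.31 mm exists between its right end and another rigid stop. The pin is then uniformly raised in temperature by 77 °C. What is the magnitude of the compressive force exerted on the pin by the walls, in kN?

Free thermal elongation = αΔT L = 8.7×10⁻⁶ × 77 × 900 = 0.6029 mm.
After closing the 0.31 mm clearance, 0.6029 − 0.31 = 0.2929 mm of expansion remains to be suppressed by the wall.
That suppressed elongation corresponds to σ = E·Δ/L = 107×10³ × 0.2929/900 = 34.82 MPa.
Force on the wall = σA = 34.82 × 2250 mm² = 78.35 kN.

P ≈ 78.4 kN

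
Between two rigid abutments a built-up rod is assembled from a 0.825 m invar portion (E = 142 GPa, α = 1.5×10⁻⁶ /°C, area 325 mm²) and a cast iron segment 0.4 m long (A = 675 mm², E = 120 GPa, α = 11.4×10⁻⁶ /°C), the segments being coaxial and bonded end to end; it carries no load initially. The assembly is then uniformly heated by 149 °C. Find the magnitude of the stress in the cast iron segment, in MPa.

With the walls removed the bar would change length by δ_free = Σ αᵢΔT Lᵢ = 1.5×10⁻⁶×149×825 + 11.4×10⁻⁶×149×400 = 0.8638 mm.
The rigid supports impose zero overall length change; the single axial force P common to all segments must satisfy P Σ Lᵢ/(AᵢEᵢ) = δ_free.
The series flexibility is Σ Lᵢ/(AᵢEᵢ) = 825/(325×142×10³) + 400/(675×120×10³) = 2.281×10⁻⁵ mm/N.
P = 0.8638 / 2.281×10⁻⁵ = 37860 N = 37.86 kN, compressive.
σ_{cast iron} = P / A = 37860 / 675 = 56.09 MPa.

σ ≈ 56.1 MPa (compressive)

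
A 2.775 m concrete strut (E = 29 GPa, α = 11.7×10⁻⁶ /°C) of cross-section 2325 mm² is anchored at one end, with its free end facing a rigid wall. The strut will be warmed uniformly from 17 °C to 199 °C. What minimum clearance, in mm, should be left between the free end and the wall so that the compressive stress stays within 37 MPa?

g ≈ 2.37 mm

With no wall the strut would lengthen by αΔT L = 11.7×10⁻⁶ × 182 × 2775 = 5.909 mm.
At the allowable stress the elastic shortening the wall may impose is σL/E = 37 × 2775 / (29×10³) = 3.541 mm.
The gap must absorb the remainder: g_min = 5.909 − 3.541 = 2.369 mm.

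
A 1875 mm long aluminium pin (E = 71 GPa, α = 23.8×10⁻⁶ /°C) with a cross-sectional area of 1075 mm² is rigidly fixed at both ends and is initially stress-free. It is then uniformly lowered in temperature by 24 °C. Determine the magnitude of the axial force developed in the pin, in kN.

P ≈ 43.6 kN (tensile)

The ends cannot move, so σ = EαΔT = 71×10³ × 23.8×10⁻⁶ × 24 = 40.56 MPa.
P = AEαΔT = 1075 × 71×10³ × 23.8×10⁻⁶ × 24 = 43.6 kN (tensile).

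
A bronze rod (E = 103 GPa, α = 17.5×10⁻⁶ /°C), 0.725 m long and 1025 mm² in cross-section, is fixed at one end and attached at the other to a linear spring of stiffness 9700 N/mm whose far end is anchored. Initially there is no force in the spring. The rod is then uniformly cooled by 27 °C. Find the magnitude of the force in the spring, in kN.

P ≈ 3.12 kN

The unrestrained thermal change is αΔT L = 17.5×10⁻⁶ × 27 × 725 = 0.3426 mm.
Let P be the tensile force in the spring. The rod extends elastically by PL/(AE) and the spring stretches by P/k; together these equal δ_free.
P [ L/(AE) + 1/k ] = δ_free → P [ 725/(1025×103×10³) + 1/(9700) ] = 0.3426.
P = 0.3426 / 0.00011 = 3115 N.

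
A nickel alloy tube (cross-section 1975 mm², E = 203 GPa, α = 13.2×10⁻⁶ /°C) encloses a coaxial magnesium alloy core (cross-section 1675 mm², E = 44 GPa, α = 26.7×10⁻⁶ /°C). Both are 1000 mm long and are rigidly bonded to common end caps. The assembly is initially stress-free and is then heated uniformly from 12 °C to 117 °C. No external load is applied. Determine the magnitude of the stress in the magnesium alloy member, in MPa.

Both members must finish at the same length. With the larger α, the magnesium alloy tends to over-expand; the plates restrain it, putting the magnesium alloy in compression and the nickel alloy in tension. With no external load the two internal forces are equal and opposite, magnitude P.
Equating the net (thermal + elastic) strains gives |α₁ − α₂|·ΔT = P·[1/(A₁E₁) + 1/(A₂E₂)].
|α₁ − α₂|·ΔT = 13.5×10⁻⁶ × 105 = 0.001417.
1/(A₁E₁) + 1/(A₂E₂) = 1/(1975×203×10³) + 1/(1675×44×10³) = 1.606×10⁻⁸ N⁻¹.
P = 0.001417 / 1.606×10⁻⁸ = 88250 N = 88.25 kN.
σ_{magnesium alloy} = P/A₂ = 88250/1675 = 52.69 MPa, compressive.

σ ≈ 52.7 MPa (compressive)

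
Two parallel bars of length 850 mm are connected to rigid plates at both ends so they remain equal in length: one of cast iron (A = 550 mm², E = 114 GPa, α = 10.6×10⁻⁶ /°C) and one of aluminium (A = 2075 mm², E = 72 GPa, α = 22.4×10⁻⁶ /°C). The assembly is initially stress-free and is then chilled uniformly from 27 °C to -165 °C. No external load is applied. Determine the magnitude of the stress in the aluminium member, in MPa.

Equilibrium of a rigid end plate with no external load gives equal and opposite internal forces ±P in the two members. Since α_{aluminium} > α_{cast iron}, cooling drives the aluminium into tension and the cast iron into compression.
Equating the net (thermal + elastic) strains gives |α₁ − α₂|·ΔT = P·[1/(A₁E₁) + 1/(A₂E₂)].
|α₁ − α₂|·ΔT = 11.8×10⁻⁶ × 192 = 0.002266.
1/(A₁E₁) + 1/(A₂E₂) = 1/(550×114×10³) + 1/(2075×72×10³) = 2.264×10⁻⁸ N⁻¹.
P = 0.002266 / 2.264×10⁻⁸ = 100100 N = 100.1 kN.
σ_{aluminium} = P/A₂ = 100100/2075 = 48.22 MPa, tensile.

σ ≈ 48.2 MPa (tensile)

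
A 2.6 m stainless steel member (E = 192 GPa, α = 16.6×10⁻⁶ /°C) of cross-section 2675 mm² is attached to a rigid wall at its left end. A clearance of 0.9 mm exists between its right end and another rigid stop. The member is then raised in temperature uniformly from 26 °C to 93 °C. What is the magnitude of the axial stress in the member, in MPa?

σ ≈ 147 MPa (compressive)

Unrestrained expansion: δ_free = αΔT L = 16.6×10⁻⁶ × 67 × 2600 = 2.892 mm.
This exceeds the 0.9 mm gap, so the wall pushes back. The portion of expansion that must be recovered elastically is δ_free − gap = 2.892 − 0.9 = 1.992 mm.
That suppressed elongation corresponds to σ = E·Δ/L = 192×10³ × 1.992/2600 = 147.1 MPa.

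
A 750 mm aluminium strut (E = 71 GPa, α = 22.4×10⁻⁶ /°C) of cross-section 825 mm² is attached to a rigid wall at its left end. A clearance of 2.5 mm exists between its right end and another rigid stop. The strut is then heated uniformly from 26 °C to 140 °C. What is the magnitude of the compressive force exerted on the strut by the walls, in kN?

P ≈ 0 kN

Free thermal elongation = αΔT L = 22.4×10⁻⁶ × 114 × 750 = 1.915 mm.
This is smaller than the 2.5 mm clearance, so the strut expands freely without reaching the stop — the stress is zero.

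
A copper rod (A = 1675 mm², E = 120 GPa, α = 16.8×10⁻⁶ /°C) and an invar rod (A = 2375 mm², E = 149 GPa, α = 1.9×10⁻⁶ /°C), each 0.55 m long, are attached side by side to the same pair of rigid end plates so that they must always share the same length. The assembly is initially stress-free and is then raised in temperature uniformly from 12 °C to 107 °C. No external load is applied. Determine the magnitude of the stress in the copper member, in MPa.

Both members must finish at the same length. With the larger α, the copper tends to over-expand; the plates restrain it, putting the copper in compression and the invar in tension. With no external load the two internal forces are equal and opposite, magnitude P.
Compatibility of the two members (thermal + elastic change equal): (α₁ − α₂)ΔT = P·[1/(A₁E₁) + 1/(A₂E₂)].
|α₁ − α₂|·ΔT = 14.9×10⁻⁶ × 95 = 0.001415.
1/(A₁E₁) + 1/(A₂E₂) = 1/(1675×120×10³) + 1/(2375×149×10³) = 7.801×10⁻⁹ N⁻¹.
P = 0.001415 / 7.801×10⁻⁹ = 181500 N = 181.5 kN.
σ_{copper} = P/A₁ = 181500/1675 = 108.3 MPa, compressive.

σ ≈ 108 MPa (compressive)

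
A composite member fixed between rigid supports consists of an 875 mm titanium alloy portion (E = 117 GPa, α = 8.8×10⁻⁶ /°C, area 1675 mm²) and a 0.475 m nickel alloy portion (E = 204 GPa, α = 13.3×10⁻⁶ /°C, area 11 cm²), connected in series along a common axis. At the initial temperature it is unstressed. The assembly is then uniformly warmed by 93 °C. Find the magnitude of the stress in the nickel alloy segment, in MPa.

σ ≈ 180 MPa (compressive)

If the supports were absent, the total length change would be Σ αᵢΔT Lᵢ = 8.8×10⁻⁶×93×875 + 13.3×10⁻⁶×93×475 = 1.304 mm.
The rigid supports impose zero overall length change; the single axial force P common to all segments must satisfy P Σ Lᵢ/(AᵢEᵢ) = δ_free.
The series flexibility is Σ Lᵢ/(AᵢEᵢ) = 875/(1675×117×10³) + 475/(1100×204×10³) = 6.582×10⁻⁶ mm/N.
So P = 1.304 / 6.582×10⁻⁶ = 198.1 kN, compressive.
σ_{nickel alloy} = P / A = 198100 / 1100 = 180.1 MPa.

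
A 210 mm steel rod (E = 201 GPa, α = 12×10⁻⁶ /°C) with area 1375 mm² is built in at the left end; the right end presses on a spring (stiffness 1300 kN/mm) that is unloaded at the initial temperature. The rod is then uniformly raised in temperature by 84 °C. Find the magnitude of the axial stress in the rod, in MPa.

If the spring were absent the rod would lengthen by αΔT L = 12×10⁻⁶ × 84 × 210 = 0.2117 mm.
Let P be the compressive force at the spring. The rod shortens elastically by PL/(AE) and the spring compresses by P/k; together these equal δ_free.
So P = δ_free / [L/(AE) + 1/k] = 0.2117 / [ 210/(1375×201×10³) + 1/(1300×10³) ].
P = 0.2117 / 1.529×10⁻⁶ = 138400 N.
σ = P/A = 138400/1375 = 100.7 MPa.

σ ≈ 101 MPa (compressive)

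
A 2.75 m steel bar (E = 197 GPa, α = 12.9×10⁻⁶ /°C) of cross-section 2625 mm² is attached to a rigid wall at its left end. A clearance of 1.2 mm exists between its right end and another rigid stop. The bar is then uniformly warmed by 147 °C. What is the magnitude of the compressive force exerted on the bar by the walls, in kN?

P ≈ 755 kN

Unrestrained expansion: δ_free = αΔT L = 12.9×10⁻⁶ × 147 × 2750 = 5.215 mm.
After closing the 1.2 mm clearance, 5.215 − 1.2 = 4.015 mm of expansion remains to be suppressed by the wall.
Compatibility: PL/(AE) = 4.015 mm, so σ = P/A = E × (4.015/2750) = 287.6 MPa.
Force on the wall = σA = 287.6 × 2625 mm² = 755 kN.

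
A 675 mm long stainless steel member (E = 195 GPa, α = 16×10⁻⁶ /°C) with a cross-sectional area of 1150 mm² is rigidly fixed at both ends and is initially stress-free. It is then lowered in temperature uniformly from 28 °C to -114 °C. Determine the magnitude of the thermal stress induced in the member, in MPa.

σ ≈ 443 MPa (tensile)

With length fixed, the mechanical strain must cancel the thermal strain αΔT = 16×10⁻⁶ × 142 = 2272×10⁻⁶.
σ = EαΔT = 195×10³ × 16×10⁻⁶ × 142 = 443 MPa (tensile; the member is trying to contract).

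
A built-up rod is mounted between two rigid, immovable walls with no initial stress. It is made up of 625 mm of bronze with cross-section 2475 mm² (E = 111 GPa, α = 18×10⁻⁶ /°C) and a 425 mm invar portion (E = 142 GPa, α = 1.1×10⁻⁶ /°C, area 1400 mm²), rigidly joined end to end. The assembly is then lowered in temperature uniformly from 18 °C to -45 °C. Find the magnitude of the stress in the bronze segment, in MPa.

σ ≈ 67.6 MPa (tensile)

With the walls removed the bar would change length by δ_free = Σ αᵢΔT Lᵢ = 18×10⁻⁶×63×625 + 1.1×10⁻⁶×63×425 = 0.7382 mm.
The rigid supports impose zero overall length change; the single axial force P common to all segments must satisfy P Σ Lᵢ/(AᵢEᵢ) = δ_free.
Σ Lᵢ/(AᵢEᵢ) = 625/(2475×111×10³) + 425/(1400×142×10³) = 4.413×10⁻⁶ mm/N.
So P = 0.7382 / 4.413×10⁻⁶ = 167.3 kN, tensile.
σ_{bronze} = P / A = 167300 / 2475 = 67.59 MPa.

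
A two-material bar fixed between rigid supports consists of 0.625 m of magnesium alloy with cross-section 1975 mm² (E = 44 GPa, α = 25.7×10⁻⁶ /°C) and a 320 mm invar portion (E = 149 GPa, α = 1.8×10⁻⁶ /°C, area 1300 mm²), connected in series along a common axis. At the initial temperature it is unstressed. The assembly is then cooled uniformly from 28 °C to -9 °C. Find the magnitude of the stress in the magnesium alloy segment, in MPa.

If the supports were absent, the total length change would be Σ αᵢΔT Lᵢ = 25.7×10⁻⁶×37×625 + 1.8×10⁻⁶×37×320 = 0.6156 mm.
The rigid supports impose zero overall length change; the single axial force P common to all segments must satisfy P Σ Lᵢ/(AᵢEᵢ) = δ_free.
Σ Lᵢ/(AᵢEᵢ) = 625/(1975×44×10³) + 320/(1300×149×10³) = 8.844×10⁻⁶ mm/N.
P = 0.6156 / 8.844×10⁻⁶ = 69610 N = 69.61 kN, tensile.
σ_{magnesium alloy} = P / A = 69610 / 1975 = 35.24 MPa.

σ ≈ 35.2 MPa (tensile)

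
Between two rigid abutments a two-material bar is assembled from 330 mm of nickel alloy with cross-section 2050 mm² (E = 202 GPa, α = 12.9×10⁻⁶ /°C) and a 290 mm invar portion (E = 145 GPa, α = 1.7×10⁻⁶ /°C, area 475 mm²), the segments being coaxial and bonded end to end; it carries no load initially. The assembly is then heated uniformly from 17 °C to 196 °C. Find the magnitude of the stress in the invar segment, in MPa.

σ ≈ 357 MPa (compressive)

If the supports were absent, the total length change would be Σ αᵢΔT Lᵢ = 12.9×10⁻⁶×179×330 + 1.7×10⁻⁶×179×290 = 0.8503 mm.
The rigid supports impose zero overall length change; the single axial force P common to all segments must satisfy P Σ Lᵢ/(AᵢEᵢ) = δ_free.
Σ Lᵢ/(AᵢEᵢ) = 330/(2050×202×10³) + 290/(475×145×10³) = 5.007×10⁻⁶ mm/N.
Hence P = δ_free / Σ(L/AE) = 0.8503/5.007×10⁻⁶ = 169.8 kN (compressive).
σ_{invar} = P / A = 169800 / 475 = 357.5 MPa.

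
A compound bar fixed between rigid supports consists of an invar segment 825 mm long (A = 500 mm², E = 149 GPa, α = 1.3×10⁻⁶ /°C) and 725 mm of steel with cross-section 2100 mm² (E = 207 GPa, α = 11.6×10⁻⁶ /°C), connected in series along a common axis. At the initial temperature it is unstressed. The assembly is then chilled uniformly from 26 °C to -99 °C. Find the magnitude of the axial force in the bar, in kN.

P ≈ 93 kN (tensile)

With the walls removed the bar would change length by δ_free = Σ αᵢΔT Lᵢ = 1.3×10⁻⁶×125×825 + 11.6×10⁻⁶×125×725 = 1.185 mm.
Since the ends are fixed, an axial force P builds up, equal in every segment, with P · Σ Lᵢ/(AᵢEᵢ) = δ_free.
The series flexibility is Σ Lᵢ/(AᵢEᵢ) = 825/(500×149×10³) + 725/(2100×207×10³) = 1.274×10⁻⁵ mm/N.
So P = 1.185 / 1.274×10⁻⁵ = 93.03 kN, tensile.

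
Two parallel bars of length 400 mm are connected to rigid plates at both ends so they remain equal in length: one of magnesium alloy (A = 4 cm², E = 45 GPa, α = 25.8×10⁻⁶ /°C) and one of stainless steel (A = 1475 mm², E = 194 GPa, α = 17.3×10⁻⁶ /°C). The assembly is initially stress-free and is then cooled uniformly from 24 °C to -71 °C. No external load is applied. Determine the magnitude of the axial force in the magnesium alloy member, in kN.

P ≈ 13.7 kN (tensile in the magnesium alloy)

Equilibrium of a rigid end plate with no external load gives equal and opposite internal forces ±P in the two members. Since α_{magnesium alloy} > α_{stainless steel}, cooling drives the magnesium alloy into tension and the stainless steel into compression.
Equating the net (thermal + elastic) strains gives |α₁ − α₂|·ΔT = P·[1/(A₁E₁) + 1/(A₂E₂)].
|α₁ − α₂|·ΔT = 8.5×10⁻⁶ × 95 = 0.0008075.
1/(A₁E₁) + 1/(A₂E₂) = 1/(400×45×10³) + 1/(1475×194×10³) = 5.905×10⁻⁸ N⁻¹.
So P = 0.0008075 / 5.905×10⁻⁸ = 13.67 kN.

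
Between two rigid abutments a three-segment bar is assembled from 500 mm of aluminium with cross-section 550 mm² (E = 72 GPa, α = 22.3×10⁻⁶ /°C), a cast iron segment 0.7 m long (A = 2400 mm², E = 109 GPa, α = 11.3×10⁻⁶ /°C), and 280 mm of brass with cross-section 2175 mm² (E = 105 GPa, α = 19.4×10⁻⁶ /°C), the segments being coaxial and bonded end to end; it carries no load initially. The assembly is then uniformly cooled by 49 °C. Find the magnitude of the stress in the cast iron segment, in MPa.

σ ≈ 30.3 MPa (tensile)

With the walls removed the bar would change length by δ_free = Σ αᵢΔT Lᵢ = 22.3×10⁻⁶×49×500 + 11.3×10⁻⁶×49×700 + 19.4×10⁻⁶×49×280 = 1.2 mm.
The rigid supports impose zero overall length change; the single axial force P common to all segments must satisfy P Σ Lᵢ/(AᵢEᵢ) = δ_free.
Σ Lᵢ/(AᵢEᵢ) = 500/(550×72×10³) + 700/(2400×109×10³) + 280/(2175×105×10³) = 1.653×10⁻⁵ mm/N.
So P = 1.2 / 1.653×10⁻⁵ = 72.61 kN, tensile.
σ_{cast iron} = P / A = 72610 / 2400 = 30.25 MPa.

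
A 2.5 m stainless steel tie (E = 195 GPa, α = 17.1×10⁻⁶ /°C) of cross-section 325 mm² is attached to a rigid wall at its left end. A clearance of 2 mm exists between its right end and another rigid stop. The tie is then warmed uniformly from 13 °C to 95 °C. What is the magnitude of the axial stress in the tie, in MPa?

If the wall were absent the tie would grow by αΔT L = 17.1×10⁻⁶ × 82 × 2500 = 3.506 mm.
After closing the 2 mm clearance, 3.506 − 2 = 1.506 mm of expansion remains to be suppressed by the wall.
Compatibility: PL/(AE) = 1.506 mm, so σ = P/A = E × (1.506/2500) = 117.4 MPa.

σ ≈ 117 MPa (compressive)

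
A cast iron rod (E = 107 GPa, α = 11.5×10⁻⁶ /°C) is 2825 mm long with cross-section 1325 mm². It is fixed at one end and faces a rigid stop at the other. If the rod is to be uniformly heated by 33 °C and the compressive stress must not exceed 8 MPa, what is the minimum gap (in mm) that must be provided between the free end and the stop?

Free expansion if unrestrained: δ_free = αΔT L = 11.5×10⁻⁶ × 33 × 2825 = 1.072 mm.
A stress of 8 MPa corresponds to the wall pushing the rod back by σL/E = 8×2825/(107×10³) = 0.2112 mm.
So the gap has to take up the difference, g_min = δ_free − σL/E = 1.072 − 0.2112 = 0.8609 mm.

g ≈ 0.861 mm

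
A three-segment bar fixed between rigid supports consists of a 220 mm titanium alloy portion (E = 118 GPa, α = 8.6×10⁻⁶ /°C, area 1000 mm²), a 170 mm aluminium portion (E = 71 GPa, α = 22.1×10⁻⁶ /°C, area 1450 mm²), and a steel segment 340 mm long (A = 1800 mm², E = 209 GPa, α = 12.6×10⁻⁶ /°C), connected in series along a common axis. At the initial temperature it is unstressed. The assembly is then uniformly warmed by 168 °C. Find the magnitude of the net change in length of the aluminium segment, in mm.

|ΔL| ≈ 0.00767 mm

If the supports were absent, the total length change would be Σ αᵢΔT Lᵢ = 8.6×10⁻⁶×168×220 + 22.1×10⁻⁶×168×170 + 12.6×10⁻⁶×168×340 = 1.669 mm.
The rigid supports impose zero overall length change; the single axial force P common to all segments must satisfy P Σ Lᵢ/(AᵢEᵢ) = δ_free.
The series flexibility is Σ Lᵢ/(AᵢEᵢ) = 220/(1000×118×10³) + 170/(1450×71×10³) + 340/(1800×209×10³) = 4.419×10⁻⁶ mm/N.
Hence P = δ_free / Σ(L/AE) = 1.669/4.419×10⁻⁶ = 377.6 kN (compressive).
For the aluminium segment, free thermal change = 22.1×10⁻⁶×168×170 = 0.6312 mm and elastic change from P = 377600×170/(1450×71×10³) = 0.6235 mm; these oppose, so the net change is 0.00767 mm (segment lengthens).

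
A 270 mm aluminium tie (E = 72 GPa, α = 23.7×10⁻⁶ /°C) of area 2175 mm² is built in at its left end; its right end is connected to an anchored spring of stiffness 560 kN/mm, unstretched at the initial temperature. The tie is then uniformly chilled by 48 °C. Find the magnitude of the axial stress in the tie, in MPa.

σ ≈ 40.2 MPa (tensile)

The unrestrained thermal change is αΔT L = 23.7×10⁻⁶ × 48 × 270 = 0.3072 mm.
Let P be the tensile force in the spring. The tie extends elastically by PL/(AE) and the spring stretches by P/k; together these equal δ_free.
P [ L/(AE) + 1/k ] = δ_free → P [ 270/(2175×72×10³) + 1/(560×10³) ] = 0.3072.
P = 0.3072 / 3.51×10⁻⁶ = 87510 N.
σ = P/A = 87510/2175 = 40.24 MPa.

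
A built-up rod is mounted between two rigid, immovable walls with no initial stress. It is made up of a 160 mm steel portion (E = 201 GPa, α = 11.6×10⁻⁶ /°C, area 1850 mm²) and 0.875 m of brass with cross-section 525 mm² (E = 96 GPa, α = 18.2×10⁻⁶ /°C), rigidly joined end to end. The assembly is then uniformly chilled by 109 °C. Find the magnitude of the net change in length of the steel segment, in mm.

|ΔL| ≈ 0.155 mm

Free thermal contraction of the whole bar: Σ αᵢΔT Lᵢ = 11.6×10⁻⁶×109×160 + 18.2×10⁻⁶×109×875 = 1.938 mm.
The walls prevent any net length change, so an axial force P (same in every segment) develops. Compatibility: P · Σ Lᵢ/(AᵢEᵢ) = δ_free.
Σ Lᵢ/(AᵢEᵢ) = 160/(1850×201×10³) + 875/(525×96×10³) = 1.779×10⁻⁵ mm/N.
So P = 1.938 / 1.779×10⁻⁵ = 108.9 kN, tensile.
For the steel segment, free thermal change = 11.6×10⁻⁶×109×160 = 0.2023 mm and elastic change from P = 108900×160/(1850×201×10³) = 0.04687 mm; these oppose, so the net change is 0.155 mm (segment shortens).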